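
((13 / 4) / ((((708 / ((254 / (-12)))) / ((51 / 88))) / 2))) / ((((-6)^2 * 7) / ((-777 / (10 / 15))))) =1038479/1993728 = 0.52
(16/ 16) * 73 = 73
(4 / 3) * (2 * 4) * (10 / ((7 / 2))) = 640/21 = 30.48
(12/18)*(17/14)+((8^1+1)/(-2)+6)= 97/42 = 2.31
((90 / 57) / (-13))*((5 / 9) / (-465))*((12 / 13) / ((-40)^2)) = 1/11944920 = 0.00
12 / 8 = 3/2 = 1.50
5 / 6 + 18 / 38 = 149/114 = 1.31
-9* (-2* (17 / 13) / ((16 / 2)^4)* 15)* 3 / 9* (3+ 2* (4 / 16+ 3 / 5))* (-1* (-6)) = 21573/26624 = 0.81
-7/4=-1.75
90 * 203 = 18270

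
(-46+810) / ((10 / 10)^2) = 764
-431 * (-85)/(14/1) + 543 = 44237/14 = 3159.79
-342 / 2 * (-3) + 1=514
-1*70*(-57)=3990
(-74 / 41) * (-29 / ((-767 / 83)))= -178118/31447 = -5.66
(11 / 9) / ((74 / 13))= 143/666 = 0.21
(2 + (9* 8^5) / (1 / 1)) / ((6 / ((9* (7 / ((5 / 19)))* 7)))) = 411847401/5 = 82369480.20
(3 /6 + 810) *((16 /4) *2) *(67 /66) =217214/33 = 6582.24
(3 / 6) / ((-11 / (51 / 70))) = -51/1540 = -0.03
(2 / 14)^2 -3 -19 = -1077/49 = -21.98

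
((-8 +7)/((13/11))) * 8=-88/13 = -6.77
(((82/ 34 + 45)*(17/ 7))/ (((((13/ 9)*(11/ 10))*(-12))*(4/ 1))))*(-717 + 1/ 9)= 250015/231 = 1082.32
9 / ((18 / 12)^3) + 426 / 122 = 1127/183 = 6.16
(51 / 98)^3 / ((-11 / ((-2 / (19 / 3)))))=397953/98354564 = 0.00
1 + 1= 2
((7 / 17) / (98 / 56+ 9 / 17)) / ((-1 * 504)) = -1/2790 = 0.00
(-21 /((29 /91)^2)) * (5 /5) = -173901/841 = -206.78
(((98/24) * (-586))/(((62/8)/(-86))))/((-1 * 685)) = -2469404/63705 = -38.76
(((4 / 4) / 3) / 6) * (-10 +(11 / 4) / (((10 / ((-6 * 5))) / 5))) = -205/72 = -2.85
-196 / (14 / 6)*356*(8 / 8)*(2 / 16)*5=-18690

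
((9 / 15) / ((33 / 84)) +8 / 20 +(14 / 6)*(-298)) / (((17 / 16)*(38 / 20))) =-3661184/10659 = -343.48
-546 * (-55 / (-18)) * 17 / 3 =-85085/9 = -9453.89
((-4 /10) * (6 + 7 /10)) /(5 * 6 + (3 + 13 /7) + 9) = -469/7675 = -0.06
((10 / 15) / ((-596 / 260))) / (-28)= 65/6258 = 0.01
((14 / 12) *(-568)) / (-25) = 1988/75 = 26.51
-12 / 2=-6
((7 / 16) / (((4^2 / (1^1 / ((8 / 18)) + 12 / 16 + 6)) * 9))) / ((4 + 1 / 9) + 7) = 63/25600 = 0.00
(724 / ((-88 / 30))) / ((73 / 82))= -222630/803 = -277.25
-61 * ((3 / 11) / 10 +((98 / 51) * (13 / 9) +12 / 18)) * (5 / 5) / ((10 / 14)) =-74800579/252450 = -296.30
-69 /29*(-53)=126.10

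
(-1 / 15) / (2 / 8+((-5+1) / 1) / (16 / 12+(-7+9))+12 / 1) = -0.01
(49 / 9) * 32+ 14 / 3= 1610/9 = 178.89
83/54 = 1.54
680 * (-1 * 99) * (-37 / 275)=45288/5 = 9057.60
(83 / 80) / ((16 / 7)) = 581/1280 = 0.45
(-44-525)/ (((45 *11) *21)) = -569/10395 = -0.05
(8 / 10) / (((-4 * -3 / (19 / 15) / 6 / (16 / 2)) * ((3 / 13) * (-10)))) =-1976/1125 = -1.76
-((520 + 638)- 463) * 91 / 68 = -63245/68 = -930.07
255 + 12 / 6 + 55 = 312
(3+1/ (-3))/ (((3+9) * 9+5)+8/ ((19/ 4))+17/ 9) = 228/9967 = 0.02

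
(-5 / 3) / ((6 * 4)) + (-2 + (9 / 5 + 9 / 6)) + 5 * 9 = 16643/360 = 46.23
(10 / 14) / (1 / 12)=60/7 = 8.57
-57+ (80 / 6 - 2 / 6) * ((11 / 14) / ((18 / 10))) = -6467/126 = -51.33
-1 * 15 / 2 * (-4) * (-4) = -120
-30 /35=-6/7 = -0.86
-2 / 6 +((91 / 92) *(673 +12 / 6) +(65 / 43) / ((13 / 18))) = 7944709/11868 = 669.42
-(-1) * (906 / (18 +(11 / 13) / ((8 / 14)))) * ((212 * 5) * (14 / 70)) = 9987744/1013 = 9859.57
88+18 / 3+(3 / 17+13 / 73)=117094/1241 = 94.35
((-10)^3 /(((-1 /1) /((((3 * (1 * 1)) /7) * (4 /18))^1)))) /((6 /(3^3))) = 3000/7 = 428.57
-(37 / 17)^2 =-1369/289 = -4.74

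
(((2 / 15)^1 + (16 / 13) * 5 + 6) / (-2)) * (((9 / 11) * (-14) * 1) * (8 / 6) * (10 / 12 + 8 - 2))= 1375304/2145 = 641.17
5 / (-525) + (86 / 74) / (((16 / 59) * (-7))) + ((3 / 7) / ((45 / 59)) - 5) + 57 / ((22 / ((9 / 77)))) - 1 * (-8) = 3484543/1074480 = 3.24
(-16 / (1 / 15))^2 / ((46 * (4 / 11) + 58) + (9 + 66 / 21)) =4435200/6689 = 663.06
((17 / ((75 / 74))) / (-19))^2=1582564/2030625 = 0.78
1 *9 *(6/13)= 54/13 = 4.15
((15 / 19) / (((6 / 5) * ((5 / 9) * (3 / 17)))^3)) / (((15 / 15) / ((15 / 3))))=368475/152 = 2424.18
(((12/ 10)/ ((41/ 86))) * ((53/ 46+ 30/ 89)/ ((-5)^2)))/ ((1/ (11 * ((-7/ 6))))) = -20187167/10490875 = -1.92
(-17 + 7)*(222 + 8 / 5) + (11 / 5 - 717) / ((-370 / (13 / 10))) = -20659769/9250 = -2233.49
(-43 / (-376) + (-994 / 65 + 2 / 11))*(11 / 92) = -1.79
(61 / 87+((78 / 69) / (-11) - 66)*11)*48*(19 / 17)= -25993520/667 = -38970.79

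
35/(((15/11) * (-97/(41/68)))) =-3157/19788 = -0.16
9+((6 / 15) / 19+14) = 2187/95 = 23.02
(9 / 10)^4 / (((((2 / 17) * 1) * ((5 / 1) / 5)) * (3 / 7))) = 260253/20000 = 13.01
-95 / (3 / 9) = -285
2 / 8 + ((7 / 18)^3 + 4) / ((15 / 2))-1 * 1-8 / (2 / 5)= -441967/21870 = -20.21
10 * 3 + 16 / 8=32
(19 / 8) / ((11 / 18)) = 171/44 = 3.89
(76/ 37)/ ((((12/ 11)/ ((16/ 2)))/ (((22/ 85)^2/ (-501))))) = -809248/401789475 = 0.00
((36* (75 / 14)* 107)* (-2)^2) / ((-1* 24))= -24075/7 = -3439.29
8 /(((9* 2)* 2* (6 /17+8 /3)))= 17/231 = 0.07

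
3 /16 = 0.19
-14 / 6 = -7/3 = -2.33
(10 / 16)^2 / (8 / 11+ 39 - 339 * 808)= -55/38561216 = 0.00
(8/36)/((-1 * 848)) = -1/3816 = 0.00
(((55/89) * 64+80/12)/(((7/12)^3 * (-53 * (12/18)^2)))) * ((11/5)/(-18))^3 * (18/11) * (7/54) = 597256/156014775 = 0.00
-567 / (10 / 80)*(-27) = 122472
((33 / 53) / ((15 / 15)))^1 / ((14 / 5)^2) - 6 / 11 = -53253/114268 = -0.47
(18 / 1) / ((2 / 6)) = 54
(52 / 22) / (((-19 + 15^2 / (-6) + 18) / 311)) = -16172/847 = -19.09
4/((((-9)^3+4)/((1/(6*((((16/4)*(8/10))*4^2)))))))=-1/55680 = 0.00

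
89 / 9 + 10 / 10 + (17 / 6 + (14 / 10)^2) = 7057/450 = 15.68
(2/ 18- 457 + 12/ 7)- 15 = -29621/63 = -470.17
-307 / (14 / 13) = -3991/14 = -285.07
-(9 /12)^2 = -9/16 = -0.56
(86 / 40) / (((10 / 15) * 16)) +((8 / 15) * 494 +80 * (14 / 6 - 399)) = -60421757/1920 = -31469.67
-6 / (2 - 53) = 2/17 = 0.12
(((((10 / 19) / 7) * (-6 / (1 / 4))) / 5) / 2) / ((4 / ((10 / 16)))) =-15/532 = -0.03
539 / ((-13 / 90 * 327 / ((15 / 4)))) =-121275/2834 = -42.79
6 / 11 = 0.55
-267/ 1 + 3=-264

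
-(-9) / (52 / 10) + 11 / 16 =503/208 = 2.42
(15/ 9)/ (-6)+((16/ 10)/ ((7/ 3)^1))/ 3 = -31/630 = -0.05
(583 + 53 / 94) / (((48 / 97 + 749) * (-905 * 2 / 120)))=-31925610/618467407 = -0.05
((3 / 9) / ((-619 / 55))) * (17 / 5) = -187/1857 = -0.10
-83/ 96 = -0.86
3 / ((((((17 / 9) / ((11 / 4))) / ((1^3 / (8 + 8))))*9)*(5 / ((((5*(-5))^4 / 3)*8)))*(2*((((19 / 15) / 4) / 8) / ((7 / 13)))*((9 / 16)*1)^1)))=962500000/12597 = 76407.08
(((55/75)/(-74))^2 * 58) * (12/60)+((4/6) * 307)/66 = 105109349/33882750 = 3.10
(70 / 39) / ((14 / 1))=5/39 = 0.13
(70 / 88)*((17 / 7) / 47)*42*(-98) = -87465/517 = -169.18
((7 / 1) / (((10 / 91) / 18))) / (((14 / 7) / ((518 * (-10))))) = -2969694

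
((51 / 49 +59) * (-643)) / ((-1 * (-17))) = -1891706/833 = -2270.96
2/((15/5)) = 0.67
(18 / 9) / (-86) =-1/43 = -0.02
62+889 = 951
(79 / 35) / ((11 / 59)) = 4661/385 = 12.11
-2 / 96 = -1/48 = -0.02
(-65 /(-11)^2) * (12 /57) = -260/2299 = -0.11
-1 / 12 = -0.08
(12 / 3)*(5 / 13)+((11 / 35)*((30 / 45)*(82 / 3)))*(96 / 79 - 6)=-132812/5135 = -25.86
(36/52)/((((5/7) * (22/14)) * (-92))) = -441/65780 = -0.01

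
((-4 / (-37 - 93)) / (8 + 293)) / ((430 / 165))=33/841295 = 0.00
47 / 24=1.96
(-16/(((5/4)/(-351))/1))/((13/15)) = 5184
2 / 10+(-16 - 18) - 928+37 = -4624/5 = -924.80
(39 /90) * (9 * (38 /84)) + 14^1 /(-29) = 5203/4060 = 1.28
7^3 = 343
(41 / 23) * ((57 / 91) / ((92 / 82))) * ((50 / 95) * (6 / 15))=10086/48139 = 0.21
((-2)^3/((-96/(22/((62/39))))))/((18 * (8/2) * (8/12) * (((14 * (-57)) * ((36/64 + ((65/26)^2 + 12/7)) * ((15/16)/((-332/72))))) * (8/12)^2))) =11869/303747300 = 0.00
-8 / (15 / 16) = -128/15 = -8.53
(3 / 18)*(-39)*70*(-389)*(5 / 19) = 884975/19 = 46577.63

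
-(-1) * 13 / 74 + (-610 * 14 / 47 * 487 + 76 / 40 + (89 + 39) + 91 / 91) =-768271597/8695 = -88357.86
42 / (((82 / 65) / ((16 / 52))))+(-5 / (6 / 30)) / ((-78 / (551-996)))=-423365/3198 = -132.38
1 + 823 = 824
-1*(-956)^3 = 873722816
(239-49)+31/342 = 65011/342 = 190.09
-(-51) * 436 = 22236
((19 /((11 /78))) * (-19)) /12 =-4693/22 = -213.32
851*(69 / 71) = 58719/71 = 827.03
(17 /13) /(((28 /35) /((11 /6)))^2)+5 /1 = 11.87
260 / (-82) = -130/41 = -3.17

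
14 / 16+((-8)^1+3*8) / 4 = 39/8 = 4.88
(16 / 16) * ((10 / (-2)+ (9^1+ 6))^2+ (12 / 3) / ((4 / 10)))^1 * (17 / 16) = 935/8 = 116.88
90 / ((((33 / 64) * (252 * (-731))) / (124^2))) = -2460160/168861 = -14.57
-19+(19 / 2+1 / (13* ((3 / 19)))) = -703/78 = -9.01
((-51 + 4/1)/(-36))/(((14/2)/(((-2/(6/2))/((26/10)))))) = -235/4914 = -0.05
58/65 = 0.89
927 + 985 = 1912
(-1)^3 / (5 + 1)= -1/6 = -0.17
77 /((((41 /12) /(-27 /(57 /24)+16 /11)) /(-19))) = 174048/41 = 4245.07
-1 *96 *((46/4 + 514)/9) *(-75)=420400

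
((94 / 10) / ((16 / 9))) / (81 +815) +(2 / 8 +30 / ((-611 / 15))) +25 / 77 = -75116697/481761280 = -0.16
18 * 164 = 2952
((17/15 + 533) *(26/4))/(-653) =-52078/9795 = -5.32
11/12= 0.92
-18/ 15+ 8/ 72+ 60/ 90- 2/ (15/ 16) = -23/9 = -2.56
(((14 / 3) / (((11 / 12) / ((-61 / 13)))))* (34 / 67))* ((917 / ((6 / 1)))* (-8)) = 426016192/28743 = 14821.56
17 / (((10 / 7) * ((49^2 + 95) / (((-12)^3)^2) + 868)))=925344/67495745 = 0.01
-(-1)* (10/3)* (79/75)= 158/45 = 3.51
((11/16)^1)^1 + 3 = 59/16 = 3.69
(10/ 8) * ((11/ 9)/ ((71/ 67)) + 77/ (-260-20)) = 22451/20448 = 1.10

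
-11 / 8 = -1.38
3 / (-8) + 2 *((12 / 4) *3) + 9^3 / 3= 2085/8 = 260.62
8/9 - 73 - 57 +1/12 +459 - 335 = -181/36 = -5.03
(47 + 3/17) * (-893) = -716186/17 = -42128.59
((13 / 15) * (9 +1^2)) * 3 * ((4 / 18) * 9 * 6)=312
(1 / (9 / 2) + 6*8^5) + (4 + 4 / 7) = 12386606/63 = 196612.79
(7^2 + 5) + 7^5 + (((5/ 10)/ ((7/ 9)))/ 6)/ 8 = 3776867/224 = 16861.01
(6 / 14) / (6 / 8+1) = 12/49 = 0.24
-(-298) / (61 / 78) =23244/61 = 381.05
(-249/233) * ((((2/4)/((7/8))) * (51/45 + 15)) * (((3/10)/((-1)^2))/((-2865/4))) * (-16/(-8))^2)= 642752/38940125 = 0.02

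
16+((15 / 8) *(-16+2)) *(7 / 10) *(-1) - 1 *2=259/8 = 32.38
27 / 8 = 3.38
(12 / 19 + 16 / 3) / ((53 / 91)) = 30940/3021 = 10.24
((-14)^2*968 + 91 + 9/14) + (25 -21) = 2657531/14 = 189823.64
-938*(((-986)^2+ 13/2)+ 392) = -912293641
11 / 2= 5.50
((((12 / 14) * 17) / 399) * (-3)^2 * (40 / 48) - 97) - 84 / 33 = -99.27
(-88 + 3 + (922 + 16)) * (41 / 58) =34973/58 = 602.98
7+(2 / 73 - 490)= -35257/73 = -482.97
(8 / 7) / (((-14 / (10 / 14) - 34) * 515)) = -2/48307 = 0.00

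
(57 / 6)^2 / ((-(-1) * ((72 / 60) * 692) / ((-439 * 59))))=-46751305/16608 = -2814.99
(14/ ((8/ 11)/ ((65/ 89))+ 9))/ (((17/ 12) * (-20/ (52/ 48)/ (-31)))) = 57629/34714 = 1.66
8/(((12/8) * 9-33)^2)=32/1521 = 0.02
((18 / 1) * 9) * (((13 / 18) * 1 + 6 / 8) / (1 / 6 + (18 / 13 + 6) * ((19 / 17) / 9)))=220.08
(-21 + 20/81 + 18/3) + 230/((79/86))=1507775/6399 = 235.63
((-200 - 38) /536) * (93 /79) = -11067/21172 = -0.52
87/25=3.48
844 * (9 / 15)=2532/5 = 506.40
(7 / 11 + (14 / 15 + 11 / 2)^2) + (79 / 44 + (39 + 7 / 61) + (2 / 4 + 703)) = 118731926/150975 = 786.43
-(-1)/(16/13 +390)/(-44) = -13/223784 = 0.00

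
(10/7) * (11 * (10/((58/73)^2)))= 1465475/5887 = 248.93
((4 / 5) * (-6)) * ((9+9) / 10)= -216/25 = -8.64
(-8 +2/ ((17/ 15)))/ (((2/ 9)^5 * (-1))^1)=3129597/272 = 11505.87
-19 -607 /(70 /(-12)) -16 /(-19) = 85.90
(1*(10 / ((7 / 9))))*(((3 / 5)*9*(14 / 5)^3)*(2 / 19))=381024/2375 = 160.43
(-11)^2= 121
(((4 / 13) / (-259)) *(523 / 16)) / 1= -523/13468 = -0.04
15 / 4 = 3.75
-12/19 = -0.63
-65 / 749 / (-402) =65/301098 = 0.00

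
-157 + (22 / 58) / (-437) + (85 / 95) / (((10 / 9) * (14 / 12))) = -69332367/443555 = -156.31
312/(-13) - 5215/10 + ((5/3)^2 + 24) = -9337/18 = -518.72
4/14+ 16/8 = 16/7 = 2.29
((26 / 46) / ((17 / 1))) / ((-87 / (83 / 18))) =-1079/612306 = 0.00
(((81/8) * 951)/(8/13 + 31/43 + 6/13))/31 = 172.77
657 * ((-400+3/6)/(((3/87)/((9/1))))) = -137010123/2 = -68505061.50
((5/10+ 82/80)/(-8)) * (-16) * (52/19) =793/95 = 8.35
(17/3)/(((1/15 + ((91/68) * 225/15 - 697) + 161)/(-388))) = 2242640/526177 = 4.26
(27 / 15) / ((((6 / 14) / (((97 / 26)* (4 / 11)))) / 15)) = 12222/143 = 85.47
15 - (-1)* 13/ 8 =133/8 = 16.62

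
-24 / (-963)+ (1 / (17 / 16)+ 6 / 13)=101278/70941 = 1.43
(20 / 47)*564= 240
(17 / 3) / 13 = 17/39 = 0.44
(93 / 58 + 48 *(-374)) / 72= -347041/1392 = -249.31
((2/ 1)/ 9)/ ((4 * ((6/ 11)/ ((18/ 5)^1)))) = 11/30 = 0.37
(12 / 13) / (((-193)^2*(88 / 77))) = 21/968474 = 0.00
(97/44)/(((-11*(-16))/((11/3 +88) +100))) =55775/23232 = 2.40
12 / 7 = 1.71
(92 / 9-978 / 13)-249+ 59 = -29836/117 = -255.01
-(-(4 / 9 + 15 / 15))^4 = -28561/6561 = -4.35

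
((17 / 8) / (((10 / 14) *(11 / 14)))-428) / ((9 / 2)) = -31109/330 = -94.27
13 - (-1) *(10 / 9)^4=95293/6561 = 14.52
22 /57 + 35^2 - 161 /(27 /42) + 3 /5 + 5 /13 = 10847419/11115 = 975.93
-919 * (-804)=738876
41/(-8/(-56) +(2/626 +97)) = 89831/212847 = 0.42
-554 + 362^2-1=130489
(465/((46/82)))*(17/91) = 324105/2093 = 154.85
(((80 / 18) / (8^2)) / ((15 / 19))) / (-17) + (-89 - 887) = -976.01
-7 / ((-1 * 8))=7/8 = 0.88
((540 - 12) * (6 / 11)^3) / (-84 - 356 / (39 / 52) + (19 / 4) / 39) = -1617408/10543093 = -0.15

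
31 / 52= 0.60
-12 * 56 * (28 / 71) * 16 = -301056/71 = -4240.23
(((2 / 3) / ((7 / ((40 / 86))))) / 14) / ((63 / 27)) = 20/14749 = 0.00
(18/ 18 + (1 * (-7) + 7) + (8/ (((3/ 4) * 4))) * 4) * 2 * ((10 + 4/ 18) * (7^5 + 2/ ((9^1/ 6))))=324737000/81 = 4009098.77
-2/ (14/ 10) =-10/7 = -1.43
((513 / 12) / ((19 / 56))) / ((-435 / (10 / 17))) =-0.17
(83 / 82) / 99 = 83/8118 = 0.01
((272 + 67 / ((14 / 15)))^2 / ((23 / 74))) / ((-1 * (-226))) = 857103853/509404 = 1682.56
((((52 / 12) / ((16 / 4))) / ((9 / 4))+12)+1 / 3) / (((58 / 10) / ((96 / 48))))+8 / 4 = 5026/783 = 6.42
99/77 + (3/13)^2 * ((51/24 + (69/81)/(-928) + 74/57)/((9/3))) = 252769177/187727904 = 1.35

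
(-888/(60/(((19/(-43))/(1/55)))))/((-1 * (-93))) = 15466/3999 = 3.87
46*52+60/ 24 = 4789/2 = 2394.50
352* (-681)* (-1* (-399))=-95645088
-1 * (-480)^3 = 110592000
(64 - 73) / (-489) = 3/163 = 0.02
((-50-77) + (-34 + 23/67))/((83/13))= -139932/5561 = -25.16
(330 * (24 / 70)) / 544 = 99/476 = 0.21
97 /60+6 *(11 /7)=4639/420 = 11.05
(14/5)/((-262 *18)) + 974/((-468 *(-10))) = 4241/20436 = 0.21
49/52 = 0.94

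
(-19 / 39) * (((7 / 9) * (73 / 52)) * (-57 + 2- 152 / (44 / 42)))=21369509/200772 = 106.44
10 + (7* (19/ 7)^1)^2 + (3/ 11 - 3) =4051/11 = 368.27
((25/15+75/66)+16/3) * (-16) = -1432/11 = -130.18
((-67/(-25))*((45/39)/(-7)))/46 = -201/20930 = -0.01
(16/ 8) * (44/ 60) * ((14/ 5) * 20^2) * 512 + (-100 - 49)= 2522689/3 = 840896.33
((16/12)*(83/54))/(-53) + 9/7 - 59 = -1735534/30051 = -57.75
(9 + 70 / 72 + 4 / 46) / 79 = 8329/65412 = 0.13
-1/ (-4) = 1/4 = 0.25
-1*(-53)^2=-2809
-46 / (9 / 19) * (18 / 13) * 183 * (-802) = 256546968/13 = 19734382.15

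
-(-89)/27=89/27 = 3.30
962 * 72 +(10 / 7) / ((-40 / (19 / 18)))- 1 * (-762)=35293085/504 = 70025.96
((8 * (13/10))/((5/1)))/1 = 52/25 = 2.08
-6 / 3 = -2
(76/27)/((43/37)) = 2812/1161 = 2.42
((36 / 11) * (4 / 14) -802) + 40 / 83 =-5116526/6391 = -800.58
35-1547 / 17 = -56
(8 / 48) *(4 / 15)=2/45 = 0.04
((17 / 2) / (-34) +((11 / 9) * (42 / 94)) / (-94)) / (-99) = 6781/2624292 = 0.00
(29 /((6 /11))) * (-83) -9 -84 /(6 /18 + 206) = -16424201/3714 = -4422.24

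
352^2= 123904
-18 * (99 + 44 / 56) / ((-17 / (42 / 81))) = 2794/51 = 54.78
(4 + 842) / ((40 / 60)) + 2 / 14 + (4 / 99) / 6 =2638562/2079 = 1269.15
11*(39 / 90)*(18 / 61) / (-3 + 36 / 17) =-2431/1525 = -1.59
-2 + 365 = 363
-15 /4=-3.75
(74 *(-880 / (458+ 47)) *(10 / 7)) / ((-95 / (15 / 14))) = 195360/94031 = 2.08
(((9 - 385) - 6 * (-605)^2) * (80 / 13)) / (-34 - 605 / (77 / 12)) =615027280/5837 = 105367.02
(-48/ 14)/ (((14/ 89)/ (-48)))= 51264/49 = 1046.20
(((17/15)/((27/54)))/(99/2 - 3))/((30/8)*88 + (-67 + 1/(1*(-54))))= 408/2201155 = 0.00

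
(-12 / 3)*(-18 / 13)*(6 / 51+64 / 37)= 10.23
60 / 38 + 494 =9416/19 = 495.58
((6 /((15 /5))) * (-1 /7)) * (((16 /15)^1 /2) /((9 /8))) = -128/945 = -0.14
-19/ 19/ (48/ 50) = -25/24 = -1.04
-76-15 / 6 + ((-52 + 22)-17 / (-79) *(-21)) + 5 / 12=-106747/948 = -112.60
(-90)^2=8100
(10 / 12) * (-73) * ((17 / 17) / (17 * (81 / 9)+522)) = -73/810 = -0.09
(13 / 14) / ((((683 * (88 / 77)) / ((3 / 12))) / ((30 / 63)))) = 65/458976 = 0.00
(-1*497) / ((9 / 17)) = -8449/9 = -938.78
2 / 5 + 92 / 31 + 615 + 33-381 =41907/155 = 270.37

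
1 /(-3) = -1/3 = -0.33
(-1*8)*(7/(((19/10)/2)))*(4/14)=-320/19 = -16.84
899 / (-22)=-40.86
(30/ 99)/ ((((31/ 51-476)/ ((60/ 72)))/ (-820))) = 69700/160017 = 0.44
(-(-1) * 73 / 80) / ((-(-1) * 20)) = 73/1600 = 0.05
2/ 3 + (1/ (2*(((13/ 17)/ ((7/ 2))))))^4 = 616224995/21934848 = 28.09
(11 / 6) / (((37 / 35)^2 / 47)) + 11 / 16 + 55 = 8725937/65712 = 132.79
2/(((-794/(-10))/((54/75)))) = 36/1985 = 0.02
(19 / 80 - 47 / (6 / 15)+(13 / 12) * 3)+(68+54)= 639/80 = 7.99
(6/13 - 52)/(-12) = 335/78 = 4.29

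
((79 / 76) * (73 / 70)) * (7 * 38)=5767/20 = 288.35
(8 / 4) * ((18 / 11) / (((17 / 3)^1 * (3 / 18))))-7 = -661/187 = -3.53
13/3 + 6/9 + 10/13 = 75/13 = 5.77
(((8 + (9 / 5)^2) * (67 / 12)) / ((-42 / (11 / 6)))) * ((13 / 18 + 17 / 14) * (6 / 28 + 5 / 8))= -593747099/133358400 = -4.45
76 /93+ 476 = 476.82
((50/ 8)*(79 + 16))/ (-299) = -2375/1196 = -1.99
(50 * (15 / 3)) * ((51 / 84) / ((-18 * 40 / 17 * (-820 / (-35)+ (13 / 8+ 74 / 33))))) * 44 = -874225/151329 = -5.78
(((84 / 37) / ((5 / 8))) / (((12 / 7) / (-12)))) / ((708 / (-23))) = 9016/10915 = 0.83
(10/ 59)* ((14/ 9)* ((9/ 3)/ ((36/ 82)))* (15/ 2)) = 13.51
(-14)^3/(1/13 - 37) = 4459/60 = 74.32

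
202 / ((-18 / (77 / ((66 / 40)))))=-14140/27 = -523.70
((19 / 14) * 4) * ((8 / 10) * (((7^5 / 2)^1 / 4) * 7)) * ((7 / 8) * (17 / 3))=38000627/120 = 316671.89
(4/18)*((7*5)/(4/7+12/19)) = 931/144 = 6.47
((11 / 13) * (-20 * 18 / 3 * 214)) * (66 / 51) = -6214560/221 = -28120.18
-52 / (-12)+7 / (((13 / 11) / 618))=142927/39 = 3664.79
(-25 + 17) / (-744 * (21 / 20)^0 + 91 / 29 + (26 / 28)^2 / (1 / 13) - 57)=45472/4471335 = 0.01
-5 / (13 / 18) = -90/13 = -6.92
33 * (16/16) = 33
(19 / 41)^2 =361/1681 = 0.21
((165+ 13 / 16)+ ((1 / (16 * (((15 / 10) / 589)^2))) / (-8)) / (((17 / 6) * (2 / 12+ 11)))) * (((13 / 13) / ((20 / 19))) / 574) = 8846115/41842304 = 0.21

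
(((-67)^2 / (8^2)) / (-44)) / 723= -4489/2035968 = 0.00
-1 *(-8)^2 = -64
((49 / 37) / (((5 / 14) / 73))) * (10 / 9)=300.77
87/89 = 0.98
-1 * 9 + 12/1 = 3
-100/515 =-20/103 = -0.19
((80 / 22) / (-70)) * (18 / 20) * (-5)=18/77 = 0.23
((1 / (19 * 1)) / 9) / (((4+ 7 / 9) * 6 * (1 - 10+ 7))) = -1/9804 = 0.00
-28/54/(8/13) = -91/108 = -0.84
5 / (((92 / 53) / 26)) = 3445/46 = 74.89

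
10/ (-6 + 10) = 5/2 = 2.50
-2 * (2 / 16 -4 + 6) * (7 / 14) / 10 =-17/80 = -0.21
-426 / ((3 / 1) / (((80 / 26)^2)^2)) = -363520000/28561 = -12727.85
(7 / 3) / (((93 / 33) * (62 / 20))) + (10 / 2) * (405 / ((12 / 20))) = 9730895/2883 = 3375.27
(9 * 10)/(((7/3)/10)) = 2700/7 = 385.71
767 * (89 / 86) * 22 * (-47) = -35291971/43 = -820743.51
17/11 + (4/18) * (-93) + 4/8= -1229/66 = -18.62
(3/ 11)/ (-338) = -3/3718 = 0.00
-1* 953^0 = -1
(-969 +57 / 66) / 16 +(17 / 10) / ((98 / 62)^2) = -252819183/4225760 = -59.83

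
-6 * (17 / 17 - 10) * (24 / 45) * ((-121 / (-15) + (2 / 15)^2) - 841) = -2998496/125 = -23987.97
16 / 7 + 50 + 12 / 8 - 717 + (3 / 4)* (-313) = -25143/28 = -897.96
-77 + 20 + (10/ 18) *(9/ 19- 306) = -4308/19 = -226.74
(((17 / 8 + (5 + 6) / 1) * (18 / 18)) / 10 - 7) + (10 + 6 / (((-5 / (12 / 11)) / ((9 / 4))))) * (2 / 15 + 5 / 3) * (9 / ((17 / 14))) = 6614447/74800 = 88.43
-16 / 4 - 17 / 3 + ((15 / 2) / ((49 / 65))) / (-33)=-32237/3234 = -9.97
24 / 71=0.34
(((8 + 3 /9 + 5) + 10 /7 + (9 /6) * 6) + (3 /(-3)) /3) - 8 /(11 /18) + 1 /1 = 873/77 = 11.34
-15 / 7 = -2.14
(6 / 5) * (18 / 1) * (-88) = -9504/5 = -1900.80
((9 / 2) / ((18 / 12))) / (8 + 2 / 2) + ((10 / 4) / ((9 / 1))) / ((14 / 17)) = 0.67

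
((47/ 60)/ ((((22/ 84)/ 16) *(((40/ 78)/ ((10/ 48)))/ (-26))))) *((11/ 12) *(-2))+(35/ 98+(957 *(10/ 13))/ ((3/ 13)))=1729157/420 = 4117.04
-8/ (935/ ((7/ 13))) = -56/12155 = 0.00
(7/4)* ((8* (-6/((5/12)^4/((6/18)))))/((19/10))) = -1161216/2375 = -488.93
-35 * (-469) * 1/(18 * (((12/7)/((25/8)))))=2872625/1728 = 1662.40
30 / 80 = 3/8 = 0.38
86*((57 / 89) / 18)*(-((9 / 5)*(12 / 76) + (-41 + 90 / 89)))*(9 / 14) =21652779/277235 = 78.10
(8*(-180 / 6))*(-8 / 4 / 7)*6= 411.43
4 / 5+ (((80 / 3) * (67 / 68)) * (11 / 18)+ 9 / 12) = 161629/9180 = 17.61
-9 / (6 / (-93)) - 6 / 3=275/2 = 137.50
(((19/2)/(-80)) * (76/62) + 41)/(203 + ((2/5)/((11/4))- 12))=1114509/5214448 = 0.21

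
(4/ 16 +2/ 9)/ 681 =17/24516 = 0.00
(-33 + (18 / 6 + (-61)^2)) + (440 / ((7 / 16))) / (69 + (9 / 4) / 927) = 737420553/199003 = 3705.58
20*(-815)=-16300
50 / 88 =0.57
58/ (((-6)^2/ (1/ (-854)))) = -29/15372 = 0.00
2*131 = 262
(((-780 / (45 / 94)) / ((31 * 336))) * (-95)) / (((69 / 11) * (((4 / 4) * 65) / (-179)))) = -1758317/269514 = -6.52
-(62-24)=-38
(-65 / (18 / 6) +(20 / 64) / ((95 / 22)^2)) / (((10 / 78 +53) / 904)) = -368.38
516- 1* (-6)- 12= 510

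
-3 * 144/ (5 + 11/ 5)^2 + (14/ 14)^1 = -22/3 = -7.33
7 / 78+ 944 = 73639/78 = 944.09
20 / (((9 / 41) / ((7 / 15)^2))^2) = 19.69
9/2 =4.50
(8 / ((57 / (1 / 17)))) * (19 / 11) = 8/561 = 0.01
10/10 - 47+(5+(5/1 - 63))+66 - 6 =-39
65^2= 4225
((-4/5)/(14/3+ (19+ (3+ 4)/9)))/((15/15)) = -9/275 = -0.03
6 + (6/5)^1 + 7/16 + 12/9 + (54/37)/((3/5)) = 101261/8880 = 11.40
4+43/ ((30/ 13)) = 679/30 = 22.63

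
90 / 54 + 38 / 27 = 83/27 = 3.07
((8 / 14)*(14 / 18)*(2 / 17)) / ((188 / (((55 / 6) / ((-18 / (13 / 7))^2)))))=9295/342492948 = 0.00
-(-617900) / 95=123580/19 = 6504.21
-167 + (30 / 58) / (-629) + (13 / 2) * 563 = 127413355/36482 = 3492.50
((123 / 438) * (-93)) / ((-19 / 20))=38130/1387 = 27.49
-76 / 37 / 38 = -2/37 = -0.05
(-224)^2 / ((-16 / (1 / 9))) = -3136/9 = -348.44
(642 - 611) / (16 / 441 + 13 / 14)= 27342/851 = 32.13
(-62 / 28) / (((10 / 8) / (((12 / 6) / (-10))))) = 62/175 = 0.35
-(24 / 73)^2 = -576/5329 = -0.11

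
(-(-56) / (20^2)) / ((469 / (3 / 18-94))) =-563/20100 = -0.03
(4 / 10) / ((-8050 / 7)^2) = 1/3306250 = 0.00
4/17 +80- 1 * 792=-12100/17 = -711.76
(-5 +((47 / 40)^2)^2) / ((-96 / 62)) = 245529889/122880000 = 2.00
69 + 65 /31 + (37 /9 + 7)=22936/279 = 82.21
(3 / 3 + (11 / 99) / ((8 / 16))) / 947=11/8523 = 0.00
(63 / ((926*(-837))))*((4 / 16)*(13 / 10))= -91/3444720 = 0.00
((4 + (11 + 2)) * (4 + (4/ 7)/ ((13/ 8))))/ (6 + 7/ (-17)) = 114444/8645 = 13.24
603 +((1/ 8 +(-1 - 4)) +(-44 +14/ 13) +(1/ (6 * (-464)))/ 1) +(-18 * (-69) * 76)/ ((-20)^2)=715861079/904800 = 791.18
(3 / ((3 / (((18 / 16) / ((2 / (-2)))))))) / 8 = -9/64 = -0.14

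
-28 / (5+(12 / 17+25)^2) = -4046/96207 = -0.04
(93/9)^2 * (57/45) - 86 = 6649/135 = 49.25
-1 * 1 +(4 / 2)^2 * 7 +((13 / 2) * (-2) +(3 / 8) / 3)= 113/8 = 14.12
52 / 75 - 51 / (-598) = 34921/44850 = 0.78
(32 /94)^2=256/2209 = 0.12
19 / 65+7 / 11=664/715 = 0.93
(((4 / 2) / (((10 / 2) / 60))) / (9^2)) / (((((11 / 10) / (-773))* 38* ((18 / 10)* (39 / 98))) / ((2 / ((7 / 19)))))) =-4328800/104247 = -41.52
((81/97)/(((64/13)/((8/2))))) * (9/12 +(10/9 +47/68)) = 91377/52768 = 1.73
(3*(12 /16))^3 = 729/64 = 11.39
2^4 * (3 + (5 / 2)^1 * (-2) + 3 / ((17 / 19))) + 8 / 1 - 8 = 368/17 = 21.65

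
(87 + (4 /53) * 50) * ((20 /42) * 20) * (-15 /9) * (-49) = 33677000/477 = 70601.68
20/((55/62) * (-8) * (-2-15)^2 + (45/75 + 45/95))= -29450/3018469 = -0.01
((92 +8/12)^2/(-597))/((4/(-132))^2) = -9351364/597 = -15663.93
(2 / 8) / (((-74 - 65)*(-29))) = 1/16124 = 0.00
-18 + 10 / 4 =-31/2 = -15.50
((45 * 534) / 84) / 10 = 801/28 = 28.61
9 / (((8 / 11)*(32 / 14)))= 693/128 = 5.41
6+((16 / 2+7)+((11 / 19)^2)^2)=2751382/130321 = 21.11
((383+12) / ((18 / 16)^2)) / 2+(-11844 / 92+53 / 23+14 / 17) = 964006/31671 = 30.44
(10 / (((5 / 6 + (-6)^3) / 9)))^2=291600/1666681 = 0.17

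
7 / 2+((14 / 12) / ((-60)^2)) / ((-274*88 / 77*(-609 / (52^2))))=901077583/257450400 = 3.50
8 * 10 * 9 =720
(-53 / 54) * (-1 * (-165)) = -2915/18 = -161.94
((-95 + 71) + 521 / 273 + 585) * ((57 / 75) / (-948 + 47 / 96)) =-93433792/206936275 = -0.45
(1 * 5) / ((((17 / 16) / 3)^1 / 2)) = 480/17 = 28.24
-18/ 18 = -1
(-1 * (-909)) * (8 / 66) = 1212/11 = 110.18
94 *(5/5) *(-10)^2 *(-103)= -968200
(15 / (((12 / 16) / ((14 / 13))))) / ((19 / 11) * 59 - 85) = 1540/1209 = 1.27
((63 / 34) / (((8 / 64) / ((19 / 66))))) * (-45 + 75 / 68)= -1191015/6358 = -187.33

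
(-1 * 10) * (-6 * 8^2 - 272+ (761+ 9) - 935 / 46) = -21545/23 = -936.74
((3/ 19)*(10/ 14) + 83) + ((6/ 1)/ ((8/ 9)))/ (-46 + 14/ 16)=82.96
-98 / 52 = -49/26 = -1.88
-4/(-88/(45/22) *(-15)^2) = 1/2420 = 0.00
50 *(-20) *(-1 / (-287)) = -1000/287 = -3.48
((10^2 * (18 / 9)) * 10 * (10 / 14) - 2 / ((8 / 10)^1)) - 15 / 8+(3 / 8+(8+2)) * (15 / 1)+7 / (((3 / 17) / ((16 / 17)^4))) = 664824721/412692 = 1610.95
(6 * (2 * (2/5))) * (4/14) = 48/35 = 1.37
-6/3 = -2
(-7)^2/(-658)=-7/94 = -0.07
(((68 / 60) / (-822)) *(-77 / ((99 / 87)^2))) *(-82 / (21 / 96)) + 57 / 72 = -29.94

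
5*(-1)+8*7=51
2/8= 1/4 = 0.25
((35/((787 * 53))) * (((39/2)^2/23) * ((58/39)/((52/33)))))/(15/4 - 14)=-100485/78666946 = 0.00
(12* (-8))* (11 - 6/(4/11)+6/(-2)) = 816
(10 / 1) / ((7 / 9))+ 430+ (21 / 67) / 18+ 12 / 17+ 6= 21507029/47838 = 449.58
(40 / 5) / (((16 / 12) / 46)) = 276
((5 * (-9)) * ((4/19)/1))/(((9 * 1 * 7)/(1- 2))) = 20/133 = 0.15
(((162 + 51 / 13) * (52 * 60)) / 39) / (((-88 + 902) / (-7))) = -114.15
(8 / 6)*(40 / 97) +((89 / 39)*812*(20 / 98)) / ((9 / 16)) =160359520/238329 = 672.85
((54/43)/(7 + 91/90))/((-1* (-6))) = 810/31003 = 0.03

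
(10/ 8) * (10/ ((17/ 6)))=75/17 = 4.41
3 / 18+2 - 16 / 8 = 1/6 = 0.17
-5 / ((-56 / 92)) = 115/14 = 8.21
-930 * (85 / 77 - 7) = 5483.38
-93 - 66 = -159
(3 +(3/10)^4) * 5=30081/2000 = 15.04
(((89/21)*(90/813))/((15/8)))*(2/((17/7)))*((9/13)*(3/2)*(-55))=-704880/59891 = -11.77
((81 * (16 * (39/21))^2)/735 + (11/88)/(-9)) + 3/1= 86686291/864360 = 100.29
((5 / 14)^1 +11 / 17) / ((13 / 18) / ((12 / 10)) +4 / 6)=12906/16303 = 0.79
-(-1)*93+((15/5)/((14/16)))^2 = 5133/49 = 104.76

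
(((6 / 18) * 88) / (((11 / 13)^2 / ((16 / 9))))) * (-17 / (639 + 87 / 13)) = -2390336/1246509 = -1.92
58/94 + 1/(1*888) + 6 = 276215/41736 = 6.62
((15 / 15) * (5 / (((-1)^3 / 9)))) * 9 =-405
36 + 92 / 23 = 40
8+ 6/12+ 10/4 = 11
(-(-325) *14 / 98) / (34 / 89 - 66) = -5785/8176 = -0.71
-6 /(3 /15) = -30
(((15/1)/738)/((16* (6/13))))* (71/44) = 4615/1039104 = 0.00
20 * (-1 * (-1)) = 20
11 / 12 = 0.92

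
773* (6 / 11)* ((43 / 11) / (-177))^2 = 2858554/13899633 = 0.21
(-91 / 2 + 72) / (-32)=-53/64 = -0.83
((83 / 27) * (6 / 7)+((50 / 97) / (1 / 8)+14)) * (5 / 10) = 63428/6111 = 10.38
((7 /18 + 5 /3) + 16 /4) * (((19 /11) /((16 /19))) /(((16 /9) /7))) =275443/5632 = 48.91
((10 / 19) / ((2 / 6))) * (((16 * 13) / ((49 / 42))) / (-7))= -37440/931 = -40.21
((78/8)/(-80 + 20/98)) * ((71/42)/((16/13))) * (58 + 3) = -5123573/500480 = -10.24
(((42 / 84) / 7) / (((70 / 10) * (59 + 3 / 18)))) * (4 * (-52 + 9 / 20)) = -3093/86975 = -0.04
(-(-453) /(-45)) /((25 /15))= -151/25 = -6.04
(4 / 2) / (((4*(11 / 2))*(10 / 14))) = 7/55 = 0.13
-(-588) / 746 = 294/373 = 0.79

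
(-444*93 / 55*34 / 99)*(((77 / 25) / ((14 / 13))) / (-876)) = 253487/301125 = 0.84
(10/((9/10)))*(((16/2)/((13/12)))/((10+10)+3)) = 3200/897 = 3.57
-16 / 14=-8/7 = -1.14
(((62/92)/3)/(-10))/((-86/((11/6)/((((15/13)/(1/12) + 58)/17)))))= 75361/665082720 = 0.00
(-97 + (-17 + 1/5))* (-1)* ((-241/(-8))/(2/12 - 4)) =-411387/460 = -894.32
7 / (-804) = -7/804 = -0.01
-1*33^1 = -33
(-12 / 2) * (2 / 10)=-6/5 = -1.20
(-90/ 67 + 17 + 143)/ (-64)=-5315/2144 = -2.48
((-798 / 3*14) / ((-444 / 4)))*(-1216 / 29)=-4528384/3219 = -1406.77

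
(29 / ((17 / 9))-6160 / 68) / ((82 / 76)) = -48602/697 = -69.73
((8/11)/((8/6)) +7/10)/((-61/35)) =-959/1342 = -0.71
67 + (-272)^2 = 74051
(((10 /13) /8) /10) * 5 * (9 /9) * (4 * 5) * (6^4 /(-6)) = -2700/13 = -207.69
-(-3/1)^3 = 27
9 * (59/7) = 531/7 = 75.86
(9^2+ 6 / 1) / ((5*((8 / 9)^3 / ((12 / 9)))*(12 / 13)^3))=1720251/40960 = 42.00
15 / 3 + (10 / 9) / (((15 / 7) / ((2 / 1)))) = 163/27 = 6.04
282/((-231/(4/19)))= -376/1463 = -0.26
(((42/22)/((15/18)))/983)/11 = 126/594715 = 0.00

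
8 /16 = 1/2 = 0.50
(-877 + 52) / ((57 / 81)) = -22275/19 = -1172.37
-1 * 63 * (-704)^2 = -31223808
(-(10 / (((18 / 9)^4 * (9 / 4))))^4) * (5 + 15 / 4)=-21875/419904 = -0.05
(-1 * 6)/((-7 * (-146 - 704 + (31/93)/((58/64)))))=-261/258713 = 0.00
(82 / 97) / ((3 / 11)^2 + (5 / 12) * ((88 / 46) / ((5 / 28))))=684618/3675233 = 0.19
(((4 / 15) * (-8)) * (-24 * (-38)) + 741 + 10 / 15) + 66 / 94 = -848278/705 = -1203.23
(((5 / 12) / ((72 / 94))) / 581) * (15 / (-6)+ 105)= 48175/501984 = 0.10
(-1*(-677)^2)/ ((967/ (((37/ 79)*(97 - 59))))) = -644410574/76393 = -8435.47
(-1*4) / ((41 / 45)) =-180/41 = -4.39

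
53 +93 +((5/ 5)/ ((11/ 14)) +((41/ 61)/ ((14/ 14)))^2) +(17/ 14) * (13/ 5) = 432301521/2865170 = 150.88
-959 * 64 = -61376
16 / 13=1.23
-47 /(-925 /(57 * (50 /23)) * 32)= 2679/13616 = 0.20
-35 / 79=-0.44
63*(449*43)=1216341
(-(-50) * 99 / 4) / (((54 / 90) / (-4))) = -8250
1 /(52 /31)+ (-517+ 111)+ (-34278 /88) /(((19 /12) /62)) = -170174337/10868 = -15658.29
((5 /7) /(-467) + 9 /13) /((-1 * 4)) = -7339/42497 = -0.17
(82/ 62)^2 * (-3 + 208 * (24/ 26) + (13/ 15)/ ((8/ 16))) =4809341/14415 = 333.63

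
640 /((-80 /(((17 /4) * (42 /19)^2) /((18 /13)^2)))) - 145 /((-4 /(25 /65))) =-12285283/168948 = -72.72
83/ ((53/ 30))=46.98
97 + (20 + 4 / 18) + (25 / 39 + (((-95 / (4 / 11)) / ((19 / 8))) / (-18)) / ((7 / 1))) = 10805/91 = 118.74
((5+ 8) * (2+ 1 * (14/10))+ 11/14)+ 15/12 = 6473/140 = 46.24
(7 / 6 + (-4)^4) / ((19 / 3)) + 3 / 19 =1549/38 = 40.76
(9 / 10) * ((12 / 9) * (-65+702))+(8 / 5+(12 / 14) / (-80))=765.99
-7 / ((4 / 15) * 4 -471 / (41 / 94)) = 4305/663454 = 0.01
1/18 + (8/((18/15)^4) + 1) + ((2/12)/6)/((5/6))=4007/810 = 4.95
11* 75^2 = 61875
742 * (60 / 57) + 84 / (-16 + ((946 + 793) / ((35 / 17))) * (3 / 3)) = 430460380/551057 = 781.15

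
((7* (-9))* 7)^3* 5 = -428830605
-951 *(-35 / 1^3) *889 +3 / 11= 325494018/11 = 29590365.27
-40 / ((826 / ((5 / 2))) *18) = -25/3717 = -0.01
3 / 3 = 1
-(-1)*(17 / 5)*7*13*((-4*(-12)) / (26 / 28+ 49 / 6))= 1559376/955 = 1632.85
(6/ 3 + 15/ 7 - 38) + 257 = 1562/7 = 223.14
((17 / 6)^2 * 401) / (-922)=-3.49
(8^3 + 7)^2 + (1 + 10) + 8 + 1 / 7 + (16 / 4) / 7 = 1885665/7 = 269380.71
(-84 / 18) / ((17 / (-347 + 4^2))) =4634/51 = 90.86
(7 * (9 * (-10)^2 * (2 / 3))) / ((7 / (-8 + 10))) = 1200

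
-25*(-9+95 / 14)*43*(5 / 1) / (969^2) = 166625/13145454 = 0.01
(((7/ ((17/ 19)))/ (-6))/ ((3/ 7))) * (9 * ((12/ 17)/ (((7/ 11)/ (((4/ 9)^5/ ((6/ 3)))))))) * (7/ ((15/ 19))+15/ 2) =-367786496/85325805 = -4.31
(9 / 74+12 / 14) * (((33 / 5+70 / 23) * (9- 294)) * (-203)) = 929420739/1702 = 546075.64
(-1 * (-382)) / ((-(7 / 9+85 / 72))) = -9168/47 = -195.06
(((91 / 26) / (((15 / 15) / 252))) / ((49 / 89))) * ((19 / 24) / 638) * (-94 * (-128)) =7629792/319 = 23917.84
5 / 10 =1/2 = 0.50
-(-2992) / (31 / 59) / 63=176528/1953 = 90.39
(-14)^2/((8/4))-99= -1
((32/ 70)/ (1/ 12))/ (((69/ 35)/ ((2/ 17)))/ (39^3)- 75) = -0.07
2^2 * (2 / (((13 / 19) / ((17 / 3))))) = 2584/39 = 66.26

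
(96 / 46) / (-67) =-0.03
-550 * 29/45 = -3190/9 = -354.44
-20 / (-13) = 20/13 = 1.54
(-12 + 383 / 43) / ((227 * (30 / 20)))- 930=-27233456/29283 = -930.01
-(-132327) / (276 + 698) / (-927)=-14703/100322 = -0.15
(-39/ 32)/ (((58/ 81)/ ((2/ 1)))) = -3159/928 = -3.40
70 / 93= 0.75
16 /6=8/3 = 2.67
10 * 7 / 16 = 35/8 = 4.38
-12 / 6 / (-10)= 1/5 = 0.20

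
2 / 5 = 0.40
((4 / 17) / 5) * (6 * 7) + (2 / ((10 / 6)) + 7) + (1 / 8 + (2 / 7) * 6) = 11439/952 = 12.02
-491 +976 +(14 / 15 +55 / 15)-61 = 2143/5 = 428.60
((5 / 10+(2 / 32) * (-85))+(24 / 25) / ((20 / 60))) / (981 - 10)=-773/388400 = 0.00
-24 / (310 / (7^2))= -588/155 = -3.79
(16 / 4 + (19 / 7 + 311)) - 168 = 1048/7 = 149.71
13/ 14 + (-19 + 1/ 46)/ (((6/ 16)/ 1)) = -15997/322 = -49.68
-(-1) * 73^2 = 5329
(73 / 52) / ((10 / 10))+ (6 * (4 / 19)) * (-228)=-14903/52 = -286.60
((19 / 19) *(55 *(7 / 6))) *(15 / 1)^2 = 28875/2 = 14437.50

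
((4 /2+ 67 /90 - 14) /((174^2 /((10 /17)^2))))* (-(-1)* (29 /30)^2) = -1013/8427240 = 0.00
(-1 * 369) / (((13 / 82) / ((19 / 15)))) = -191634/65 = -2948.22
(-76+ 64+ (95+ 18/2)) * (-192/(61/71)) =-20559.74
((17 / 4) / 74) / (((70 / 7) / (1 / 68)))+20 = 236801/11840 = 20.00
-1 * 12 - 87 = -99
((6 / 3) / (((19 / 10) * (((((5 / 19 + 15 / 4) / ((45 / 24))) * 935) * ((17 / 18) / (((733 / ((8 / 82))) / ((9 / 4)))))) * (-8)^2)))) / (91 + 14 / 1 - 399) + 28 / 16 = 532083683/304064992 = 1.75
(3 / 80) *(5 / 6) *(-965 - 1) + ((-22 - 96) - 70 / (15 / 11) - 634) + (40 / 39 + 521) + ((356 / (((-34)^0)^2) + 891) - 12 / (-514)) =935.53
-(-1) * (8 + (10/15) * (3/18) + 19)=244/9 = 27.11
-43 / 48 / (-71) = 43/3408 = 0.01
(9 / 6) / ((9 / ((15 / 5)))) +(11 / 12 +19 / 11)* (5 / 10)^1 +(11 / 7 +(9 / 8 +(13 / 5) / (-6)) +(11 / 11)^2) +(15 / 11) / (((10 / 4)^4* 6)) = 195999/38500 = 5.09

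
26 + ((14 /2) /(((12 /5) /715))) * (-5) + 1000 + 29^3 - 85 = 178835/12 = 14902.92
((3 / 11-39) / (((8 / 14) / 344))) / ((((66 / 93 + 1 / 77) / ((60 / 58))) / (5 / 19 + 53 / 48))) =-199412801/4370 = -45632.22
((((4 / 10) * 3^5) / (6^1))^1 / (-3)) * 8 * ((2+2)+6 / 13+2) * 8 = -145152/65 = -2233.11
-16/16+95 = 94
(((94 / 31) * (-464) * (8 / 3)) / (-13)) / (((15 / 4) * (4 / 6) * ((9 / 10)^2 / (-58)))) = -809512960/97929 = -8266.33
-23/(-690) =1/30 = 0.03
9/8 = 1.12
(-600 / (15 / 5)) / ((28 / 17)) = -850/7 = -121.43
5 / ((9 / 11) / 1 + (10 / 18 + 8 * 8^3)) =99/81128 = 0.00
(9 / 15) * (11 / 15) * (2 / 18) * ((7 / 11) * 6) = 14/75 = 0.19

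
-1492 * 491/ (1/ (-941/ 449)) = 689350252/449 = 1535301.23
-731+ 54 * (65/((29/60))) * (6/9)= 119201/29 = 4110.38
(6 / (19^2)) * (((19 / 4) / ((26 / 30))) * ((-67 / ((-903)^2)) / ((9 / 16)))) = -2680/201406023 = 0.00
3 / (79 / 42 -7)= -126/215 = -0.59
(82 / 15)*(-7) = -574/15 = -38.27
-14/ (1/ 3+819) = -21/1229 = -0.02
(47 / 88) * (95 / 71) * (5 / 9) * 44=22325/1278 = 17.47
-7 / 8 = -0.88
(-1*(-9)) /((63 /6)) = 6/7 = 0.86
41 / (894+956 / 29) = 1189/26882 = 0.04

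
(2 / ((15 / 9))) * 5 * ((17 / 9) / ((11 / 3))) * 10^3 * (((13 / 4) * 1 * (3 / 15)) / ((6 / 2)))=22100/33 = 669.70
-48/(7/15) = -720/7 = -102.86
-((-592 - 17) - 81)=690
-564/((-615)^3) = 188/77536125 = 0.00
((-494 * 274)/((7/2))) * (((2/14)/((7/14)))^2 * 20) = -21656960/343 = -63139.83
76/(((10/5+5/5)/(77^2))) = 450604/3 = 150201.33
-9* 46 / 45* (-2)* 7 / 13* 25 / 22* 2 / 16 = 805/572 = 1.41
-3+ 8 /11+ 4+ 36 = 415/11 = 37.73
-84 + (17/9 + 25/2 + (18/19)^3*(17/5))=-41187043/617310 = -66.72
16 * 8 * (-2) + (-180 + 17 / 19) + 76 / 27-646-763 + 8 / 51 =-16056526/8721 = -1841.13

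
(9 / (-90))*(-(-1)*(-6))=3/5 = 0.60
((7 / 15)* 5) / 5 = 0.47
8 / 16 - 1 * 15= -29/2 = -14.50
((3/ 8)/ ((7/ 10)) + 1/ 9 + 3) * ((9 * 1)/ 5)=919/140 = 6.56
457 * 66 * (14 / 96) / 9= 35189/72 = 488.74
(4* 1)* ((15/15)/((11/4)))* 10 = 160/11 = 14.55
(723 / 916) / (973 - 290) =723/625628 = 0.00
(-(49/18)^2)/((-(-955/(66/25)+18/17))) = -448987/21853098 = -0.02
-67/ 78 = -0.86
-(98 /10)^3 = -117649/125 = -941.19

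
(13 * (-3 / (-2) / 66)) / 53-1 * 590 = -1375867/2332 = -589.99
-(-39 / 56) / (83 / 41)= 1599/4648 = 0.34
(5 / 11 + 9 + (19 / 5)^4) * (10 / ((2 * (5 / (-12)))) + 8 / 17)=-293712076/116875 = -2513.04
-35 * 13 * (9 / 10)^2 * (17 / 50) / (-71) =125307/71000 = 1.76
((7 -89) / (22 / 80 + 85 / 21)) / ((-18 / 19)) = 218120/10893 = 20.02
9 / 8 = 1.12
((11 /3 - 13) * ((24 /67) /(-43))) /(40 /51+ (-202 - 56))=-816/2699497 = 0.00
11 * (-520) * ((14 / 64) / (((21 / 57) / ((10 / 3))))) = -67925/6 = -11320.83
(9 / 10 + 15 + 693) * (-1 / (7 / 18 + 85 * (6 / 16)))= -21.97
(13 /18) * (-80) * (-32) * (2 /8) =4160/9 = 462.22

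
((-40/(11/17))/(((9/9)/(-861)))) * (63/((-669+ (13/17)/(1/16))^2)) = 43509528/5596855 = 7.77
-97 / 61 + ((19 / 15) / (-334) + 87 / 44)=2577197/6723420 = 0.38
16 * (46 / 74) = 368/37 = 9.95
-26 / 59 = -0.44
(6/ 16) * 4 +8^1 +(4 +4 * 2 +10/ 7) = 22.93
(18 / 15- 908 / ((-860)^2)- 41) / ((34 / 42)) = -154544187/3143300 = -49.17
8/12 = 2/3 = 0.67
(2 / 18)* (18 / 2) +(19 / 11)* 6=125/11 = 11.36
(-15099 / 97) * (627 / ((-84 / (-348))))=-39220731/97 = -404337.43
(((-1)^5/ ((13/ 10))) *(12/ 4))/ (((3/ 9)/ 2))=-180/13 = -13.85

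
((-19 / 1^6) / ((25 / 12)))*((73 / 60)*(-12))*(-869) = -115709.09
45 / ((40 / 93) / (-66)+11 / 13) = 1795365/33499 = 53.59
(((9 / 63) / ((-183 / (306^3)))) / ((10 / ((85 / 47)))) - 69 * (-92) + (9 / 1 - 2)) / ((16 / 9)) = 417204747/321104 = 1299.28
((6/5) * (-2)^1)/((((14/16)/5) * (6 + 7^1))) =-96/91 = -1.05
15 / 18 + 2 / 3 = 3/2 = 1.50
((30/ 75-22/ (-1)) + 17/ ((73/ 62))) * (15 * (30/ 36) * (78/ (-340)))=-262197/2482 = -105.64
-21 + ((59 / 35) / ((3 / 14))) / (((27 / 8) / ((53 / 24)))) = -19261/1215 = -15.85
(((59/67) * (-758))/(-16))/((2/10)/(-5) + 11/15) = 1677075/27872 = 60.17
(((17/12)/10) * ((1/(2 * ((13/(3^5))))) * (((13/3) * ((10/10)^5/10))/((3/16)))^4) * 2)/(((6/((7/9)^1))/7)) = 68.55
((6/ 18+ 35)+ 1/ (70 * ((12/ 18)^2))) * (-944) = -3505426/105 = -33385.01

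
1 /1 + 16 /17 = 33/17 = 1.94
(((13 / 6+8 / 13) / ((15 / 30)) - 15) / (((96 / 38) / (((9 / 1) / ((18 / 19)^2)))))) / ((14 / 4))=-157757/14742 = -10.70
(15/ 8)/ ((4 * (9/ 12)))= 0.62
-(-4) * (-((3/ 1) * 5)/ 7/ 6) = -10/7 = -1.43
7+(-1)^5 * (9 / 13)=82/13 = 6.31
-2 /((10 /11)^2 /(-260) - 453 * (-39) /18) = -6292/3087789 = 0.00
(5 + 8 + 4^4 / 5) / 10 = 321/50 = 6.42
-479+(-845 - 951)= -2275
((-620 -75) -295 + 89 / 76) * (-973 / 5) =73121923/380 = 192426.11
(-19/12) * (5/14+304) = -80959/168 = -481.90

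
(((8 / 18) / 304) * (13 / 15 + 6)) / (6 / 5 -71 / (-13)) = 1339/888516 = 0.00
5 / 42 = 0.12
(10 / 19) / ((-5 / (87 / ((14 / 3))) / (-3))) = 783/133 = 5.89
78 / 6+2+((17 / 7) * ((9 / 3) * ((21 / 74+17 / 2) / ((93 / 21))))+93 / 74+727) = 1738181/2294 = 757.71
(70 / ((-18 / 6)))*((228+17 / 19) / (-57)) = 304430/3249 = 93.70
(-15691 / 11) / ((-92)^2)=-15691/93104 = -0.17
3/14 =0.21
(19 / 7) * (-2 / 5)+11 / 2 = 309/70 = 4.41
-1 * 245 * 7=-1715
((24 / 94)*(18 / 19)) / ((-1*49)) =-216/43757 = 0.00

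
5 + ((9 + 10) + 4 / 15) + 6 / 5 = 382/15 = 25.47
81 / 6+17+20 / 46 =1423/46 = 30.93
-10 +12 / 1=2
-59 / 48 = -1.23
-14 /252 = -1/18 = -0.06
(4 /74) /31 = 2/1147 = 0.00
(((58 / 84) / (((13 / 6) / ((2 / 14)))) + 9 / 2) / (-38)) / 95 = -5791/4599140 = 0.00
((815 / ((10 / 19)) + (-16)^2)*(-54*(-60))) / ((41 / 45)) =263096100/41 = 6416978.05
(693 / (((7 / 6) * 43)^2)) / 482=1782/3119263 = 0.00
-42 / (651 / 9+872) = -126/2833 = -0.04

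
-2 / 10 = -1/5 = -0.20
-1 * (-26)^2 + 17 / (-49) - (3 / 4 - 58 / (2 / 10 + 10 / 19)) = -8077099/13524 = -597.24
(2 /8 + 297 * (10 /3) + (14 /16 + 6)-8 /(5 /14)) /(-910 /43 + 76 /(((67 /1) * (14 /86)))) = -786291163/11450640 = -68.67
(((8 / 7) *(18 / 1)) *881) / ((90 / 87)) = 613176/35 = 17519.31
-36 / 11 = -3.27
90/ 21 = 30/7 = 4.29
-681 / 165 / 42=-227/2310 = -0.10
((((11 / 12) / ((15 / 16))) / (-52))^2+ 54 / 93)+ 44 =472958701/10608975 = 44.58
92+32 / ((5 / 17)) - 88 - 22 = 90.80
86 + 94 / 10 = 477/5 = 95.40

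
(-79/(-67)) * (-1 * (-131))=10349/67 = 154.46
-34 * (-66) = 2244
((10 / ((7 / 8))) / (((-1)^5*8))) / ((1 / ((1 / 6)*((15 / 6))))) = -25/42 = -0.60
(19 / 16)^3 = 6859/4096 = 1.67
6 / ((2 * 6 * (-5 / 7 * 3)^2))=49/450 = 0.11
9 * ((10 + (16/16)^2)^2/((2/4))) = 2178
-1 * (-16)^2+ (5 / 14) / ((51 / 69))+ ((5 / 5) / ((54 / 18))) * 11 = -251.85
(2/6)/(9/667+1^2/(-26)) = -17342/1299 = -13.35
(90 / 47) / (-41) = -90/1927 = -0.05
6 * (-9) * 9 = -486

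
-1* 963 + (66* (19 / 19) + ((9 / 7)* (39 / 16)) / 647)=-64999857/72464 = -897.00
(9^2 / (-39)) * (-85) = 2295/13 = 176.54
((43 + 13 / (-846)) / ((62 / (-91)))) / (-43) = 3309215/2255436 = 1.47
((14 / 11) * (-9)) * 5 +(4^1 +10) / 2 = -553/11 = -50.27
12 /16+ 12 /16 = 3/2 = 1.50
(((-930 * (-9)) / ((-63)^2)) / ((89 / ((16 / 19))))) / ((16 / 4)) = 1240/248577 = 0.00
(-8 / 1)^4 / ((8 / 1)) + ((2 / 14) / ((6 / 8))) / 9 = 96772/189 = 512.02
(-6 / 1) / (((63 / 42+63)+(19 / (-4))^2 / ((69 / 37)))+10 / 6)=-6624/86405 = -0.08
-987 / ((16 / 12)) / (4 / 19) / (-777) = 2679/592 = 4.53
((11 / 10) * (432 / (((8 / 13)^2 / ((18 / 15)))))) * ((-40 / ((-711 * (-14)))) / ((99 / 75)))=-4.58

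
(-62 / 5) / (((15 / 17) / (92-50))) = -14756/25 = -590.24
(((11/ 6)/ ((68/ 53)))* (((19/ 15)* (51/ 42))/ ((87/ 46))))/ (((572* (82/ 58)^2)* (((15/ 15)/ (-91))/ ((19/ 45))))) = -0.04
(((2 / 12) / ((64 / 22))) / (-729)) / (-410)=11/57386880 = 0.00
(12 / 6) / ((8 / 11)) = 11/4 = 2.75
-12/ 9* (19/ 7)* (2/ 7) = -152/147 = -1.03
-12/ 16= -3/4 = -0.75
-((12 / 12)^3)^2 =-1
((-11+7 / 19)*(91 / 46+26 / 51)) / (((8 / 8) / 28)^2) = -462197008/22287 = -20738.41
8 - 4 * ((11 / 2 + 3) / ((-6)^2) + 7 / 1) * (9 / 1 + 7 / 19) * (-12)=185932/57 = 3261.96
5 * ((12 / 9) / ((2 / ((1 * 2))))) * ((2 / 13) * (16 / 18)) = 320/351 = 0.91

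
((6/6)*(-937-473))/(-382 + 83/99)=27918/7547 = 3.70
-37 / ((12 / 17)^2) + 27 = -6805/144 = -47.26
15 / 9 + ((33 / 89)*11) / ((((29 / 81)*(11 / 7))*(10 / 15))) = 194209/15486 = 12.54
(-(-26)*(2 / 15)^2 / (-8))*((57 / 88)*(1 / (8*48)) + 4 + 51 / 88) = -223613/844800 = -0.26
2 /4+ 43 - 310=-533/2 = -266.50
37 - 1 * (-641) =678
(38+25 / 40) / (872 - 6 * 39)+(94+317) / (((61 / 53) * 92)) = 28228635/7160912 = 3.94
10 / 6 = 5/3 = 1.67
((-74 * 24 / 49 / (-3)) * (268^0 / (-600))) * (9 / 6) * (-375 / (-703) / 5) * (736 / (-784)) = 138/45619 = 0.00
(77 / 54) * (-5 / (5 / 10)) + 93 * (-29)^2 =2111366/27 = 78198.74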